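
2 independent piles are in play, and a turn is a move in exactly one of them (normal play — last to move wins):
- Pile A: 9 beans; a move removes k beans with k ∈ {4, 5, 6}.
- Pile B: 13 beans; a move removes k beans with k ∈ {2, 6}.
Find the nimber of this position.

For pile A, compute g(0), g(1), … with moves {4, 5, 6}:
k:     0  1  2  3  4  5  6  7  8  9
g(k):  0  0  0  0  1  1  1  1  2  2
So g(9) = 2.
Build the Grundy sequence for pile B with g(k) = mex{g(k−s) : s ∈ {2, 6}, s ≤ k}:
k:     0  1  2  3  4  5  6  7  8  9 10 11 12 13
g(k):  0  0  1  1  0  0  1  1  0  0  1  1  0  0
So g(13) = 0.
The value of a disjunctive sum is the nim-sum of the parts.
Combined value = 2 XOR 0 = 2.

2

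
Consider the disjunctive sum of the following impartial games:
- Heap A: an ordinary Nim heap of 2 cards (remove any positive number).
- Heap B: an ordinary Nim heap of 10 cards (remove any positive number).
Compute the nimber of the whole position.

8

Heap A is a plain Nim heap of size 2, so its Grundy value is 2.
Heap B is a plain Nim heap of size 10, so its Grundy value is 10.
The value of a disjunctive sum is the nim-sum of the parts.
Combined value = 2 ⊕ 10 = 8.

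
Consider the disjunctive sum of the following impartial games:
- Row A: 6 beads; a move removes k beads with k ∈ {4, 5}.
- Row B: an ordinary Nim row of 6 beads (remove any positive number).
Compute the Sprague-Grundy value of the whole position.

For row A, compute g(0), g(1), … with moves {4, 5}:
g(0) = mex{} = 0
g(1) = mex{} = 0
g(2) = mex{} = 0
g(3) = mex{} = 0
g(4) = mex{0} = 1
g(5) = mex{0} = 1
g(6) = mex{0} = 1
So g(6) = 1.
Row B is a plain Nim row of size 6, so its Grundy value is 6.
By the Sprague-Grundy theorem, the Grundy value of a sum of independent games is the XOR of the component values.
Combined value = 1 XOR 6 = 7.

7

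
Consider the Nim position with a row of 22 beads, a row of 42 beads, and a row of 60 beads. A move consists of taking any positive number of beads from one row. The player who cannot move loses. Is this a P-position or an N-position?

P-position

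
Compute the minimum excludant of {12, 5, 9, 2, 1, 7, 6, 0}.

3

The values 0, 1, 2 are all present; 3 is the first non-negative integer missing from the set.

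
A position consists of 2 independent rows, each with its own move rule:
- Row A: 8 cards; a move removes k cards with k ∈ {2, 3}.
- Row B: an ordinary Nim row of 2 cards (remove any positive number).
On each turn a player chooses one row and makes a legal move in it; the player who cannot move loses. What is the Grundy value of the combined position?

3

Grundy values for row A (subtraction set {2, 3}):
g(0) = mex{} = 0
g(1) = mex{} = 0
g(2) = mex{0} = 1
g(3) = mex{0} = 1
g(4) = mex{0,1} = 2
g(5) = mex{1} = 0
g(6) = mex{1,2} = 0
g(7) = mex{0,2} = 1
g(8) = mex{0} = 1
So g(8) = 1.
Row B is a plain Nim row of size 2, so its Grundy value is 2.
The value of a disjunctive sum is the nim-sum of the parts.
Combined value = 1 ⊕ 2 = 3.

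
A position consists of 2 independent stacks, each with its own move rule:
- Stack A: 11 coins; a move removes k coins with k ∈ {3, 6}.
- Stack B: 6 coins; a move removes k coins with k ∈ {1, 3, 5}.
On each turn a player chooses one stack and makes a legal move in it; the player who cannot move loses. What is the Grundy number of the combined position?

0

Build the Grundy sequence for stack A with g(k) = mex{g(k−s) : s ∈ {3, 6}, s ≤ k}:
g(0) = mex{} = 0
g(1) = mex{} = 0
g(2) = mex{} = 0
g(3) = mex{0} = 1
g(4) = mex{0} = 1
g(5) = mex{0} = 1
g(6) = mex{0,1} = 2
g(7) = mex{0,1} = 2
g(8) = mex{0,1} = 2
g(9) = mex{1,2} = 0
g(10) = mex{1,2} = 0
g(11) = mex{1,2} = 0
So g(11) = 0.
For stack B, compute g(0), g(1), … with moves {1, 3, 5}:
g(0) = mex{} = 0
g(1) = mex{0} = 1
g(2) = mex{1} = 0
g(3) = mex{0} = 1
g(4) = mex{1} = 0
g(5) = mex{0} = 1
g(6) = mex{1} = 0
So g(6) = 0.
By the Sprague-Grundy theorem, the Grundy value of a sum of independent games is the XOR of the component values.
Combined value = 0 ⊕ 0 = 0.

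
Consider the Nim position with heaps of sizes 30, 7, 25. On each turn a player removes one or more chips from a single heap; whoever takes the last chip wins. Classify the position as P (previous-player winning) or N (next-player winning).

P-position

Bitwise XOR of the heap sizes:
  11110  (30)
  00111  (7)
  11001  (25)
  -----
  00000  (0)
The nim-sum is 0, so this is a P-position: the player to move is in a losing position under optimal play.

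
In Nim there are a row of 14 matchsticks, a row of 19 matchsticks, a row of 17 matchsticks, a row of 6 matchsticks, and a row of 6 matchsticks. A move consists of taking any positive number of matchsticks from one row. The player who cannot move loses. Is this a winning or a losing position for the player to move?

Winning position

Bitwise XOR of the heap sizes:
  01110  (14)
  10011  (19)
  10001  (17)
  00110  (6)
  00110  (6)
  -----
  01100  (12)
The nim-sum is 12 ≠ 0, so this is an N-position: the player to move can win.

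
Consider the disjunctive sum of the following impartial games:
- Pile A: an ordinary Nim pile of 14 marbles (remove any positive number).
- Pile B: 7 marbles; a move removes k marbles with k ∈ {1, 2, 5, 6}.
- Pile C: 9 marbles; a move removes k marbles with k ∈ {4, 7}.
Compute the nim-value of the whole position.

12

Pile A is a plain Nim pile of size 14, so its Grundy value is 14.
For pile B, compute g(0), g(1), … with moves {1, 2, 5, 6}:
g(0) = mex{} = 0
g(1) = mex{0} = 1
g(2) = mex{0,1} = 2
g(3) = mex{1,2} = 0
g(4) = mex{0,2} = 1
g(5) = mex{0,1} = 2
g(6) = mex{0,1,2} = 3
g(7) = mex{1,2,3} = 0
So g(7) = 0.
Grundy values for pile C (subtraction set {4, 7}):
g(0) = mex{} = 0
g(1) = mex{} = 0
g(2) = mex{} = 0
g(3) = mex{} = 0
g(4) = mex{0} = 1
g(5) = mex{0} = 1
g(6) = mex{0} = 1
g(7) = mex{0} = 1
g(8) = mex{0,1} = 2
g(9) = mex{0,1} = 2
So g(9) = 2.
By the Sprague-Grundy theorem, the Grundy value of a sum of independent games is the XOR of the component values.
Combined value = 14 ⊕ 0 ⊕ 2 = 12.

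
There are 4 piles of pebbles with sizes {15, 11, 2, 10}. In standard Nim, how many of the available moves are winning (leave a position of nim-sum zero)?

3

Write each in binary and XOR column by column:
  1111  (15)
  1011  (11)
  0010  (2)
  1010  (10)
  ----
  1100  (12)
The overall nim-sum is X = 12. A pile of size p has a winning move iff p XOR X < p (reduce it to p XOR X).
  15: 15 XOR 12 = 3 < 15 — winning move (to 3).
  11: 11 XOR 12 = 7 < 11 — winning move (to 7).
  2: 2 XOR 12 = 14 ≥ 2 — no move.
  10: 10 XOR 12 = 6 < 10 — winning move (to 6).
That gives 3 winning moves.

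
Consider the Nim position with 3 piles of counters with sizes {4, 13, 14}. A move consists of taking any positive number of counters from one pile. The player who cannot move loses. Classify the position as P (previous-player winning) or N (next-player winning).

N-position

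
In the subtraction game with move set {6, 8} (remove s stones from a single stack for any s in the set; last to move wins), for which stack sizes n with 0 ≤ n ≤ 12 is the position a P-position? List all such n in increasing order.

Grundy values for subtraction set {6, 8}:
g(0) = mex{} = 0
g(1) = mex{} = 0
g(2) = mex{} = 0
g(3) = mex{} = 0
g(4) = mex{} = 0
g(5) = mex{} = 0
g(6) = mex{0} = 1
g(7) = mex{0} = 1
g(8) = mex{0} = 1
g(9) = mex{0} = 1
g(10) = mex{0} = 1
g(11) = mex{0} = 1
g(12) = mex{0,1} = 2
The P-positions (g = 0) in 0..12 are 0, 1, 2, 3, 4, 5.

0, 1, 2, 3, 4, 5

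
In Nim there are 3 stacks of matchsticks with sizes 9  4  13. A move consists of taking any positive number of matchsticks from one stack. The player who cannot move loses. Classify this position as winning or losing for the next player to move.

Nim-sum: 9 ⊕ 4 ⊕ 13 = 0.
The nim-sum is 0, so this is a P-position: the player to move is in a losing position under optimal play.

Losing position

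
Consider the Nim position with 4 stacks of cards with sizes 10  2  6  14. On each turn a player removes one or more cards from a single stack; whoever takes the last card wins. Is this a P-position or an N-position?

Bitwise XOR of the heap sizes:
  1010  (10)
  0010  (2)
  0110  (6)
  1110  (14)
  ----
  0000  (0)
The nim-sum is 0, so this is a P-position: the player to move is in a losing position under optimal play.

P-position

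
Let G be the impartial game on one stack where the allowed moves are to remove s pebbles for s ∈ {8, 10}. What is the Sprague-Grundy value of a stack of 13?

1

Compute g(0), g(1), … for moves {8, 10}:
k:     0  1  2  3  4  5  6  7  8  9 10 11 12 13
g(k):  0  0  0  0  0  0  0  0  1  1  1  1  1  1
So g(13) = 1.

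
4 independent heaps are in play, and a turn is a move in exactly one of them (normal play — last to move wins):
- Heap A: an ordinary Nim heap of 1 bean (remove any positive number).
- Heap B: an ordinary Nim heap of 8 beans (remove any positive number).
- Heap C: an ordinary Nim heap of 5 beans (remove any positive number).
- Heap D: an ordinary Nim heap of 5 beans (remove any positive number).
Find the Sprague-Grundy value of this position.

Heap A is a plain Nim heap of size 1, so its Grundy value is 1.
Heap B is a plain Nim heap of size 8, so its Grundy value is 8.
Heap C is a plain Nim heap of size 5, so its Grundy value is 5.
Heap D is a plain Nim heap of size 5, so its Grundy value is 5.
By the Sprague-Grundy theorem, the Grundy value of a sum of independent games is the XOR of the component values.
Combined value = 1 ⊕ 8 ⊕ 5 ⊕ 5 = 9.

9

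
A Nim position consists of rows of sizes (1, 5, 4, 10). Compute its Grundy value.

10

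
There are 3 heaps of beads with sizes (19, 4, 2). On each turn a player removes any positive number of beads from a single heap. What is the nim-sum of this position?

21

Compute the nim-sum pairwise:
19 ⊕ 4 = 23
23 ⊕ 2 = 21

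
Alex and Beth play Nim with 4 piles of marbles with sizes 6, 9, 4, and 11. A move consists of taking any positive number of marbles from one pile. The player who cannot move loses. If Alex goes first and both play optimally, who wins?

Compute the nim-sum pairwise:
6 ⊕ 9 = 15
15 ⊕ 4 = 11
11 ⊕ 11 = 0
The nim-sum is 0, so this is a P-position: the player to move is in a losing position under optimal play; Alex is about to move from it and so loses — Beth wins.

Beth wins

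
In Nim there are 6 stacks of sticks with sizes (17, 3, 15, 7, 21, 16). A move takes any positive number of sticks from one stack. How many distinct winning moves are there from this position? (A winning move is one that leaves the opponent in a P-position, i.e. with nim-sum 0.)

3

Compute the nim-sum pairwise:
17 XOR 3 = 18
18 XOR 15 = 29
29 XOR 7 = 26
26 XOR 21 = 15
15 XOR 16 = 31
The overall nim-sum is X = 31. A stack of size p has a winning move iff p XOR X < p (reduce it to p XOR X).
  17: 17 XOR 31 = 14 < 17 — winning move (to 14).
  3: 3 XOR 31 = 28 ≥ 3 — no move.
  15: 15 XOR 31 = 16 ≥ 15 — no move.
  7: 7 XOR 31 = 24 ≥ 7 — no move.
  21: 21 XOR 31 = 10 < 21 — winning move (to 10).
  16: 16 XOR 31 = 15 < 16 — winning move (to 15).
That gives 3 winning moves.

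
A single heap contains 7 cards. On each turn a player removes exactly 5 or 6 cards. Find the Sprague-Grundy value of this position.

1

Build the Grundy sequence with g(k) = mex{g(k−s) : s ∈ {5, 6}, s ≤ k}:
k:     0  1  2  3  4  5  6  7
g(k):  0  0  0  0  0  1  1  1
So g(7) = 1.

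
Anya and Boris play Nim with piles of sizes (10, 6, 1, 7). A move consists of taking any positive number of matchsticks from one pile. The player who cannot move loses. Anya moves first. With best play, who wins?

Anya wins

Compute the nim-sum pairwise:
10 XOR 6 = 12
12 XOR 1 = 13
13 XOR 7 = 10
The nim-sum is 10 ≠ 0, so this is an N-position: the player to move can win; Anya has a winning move.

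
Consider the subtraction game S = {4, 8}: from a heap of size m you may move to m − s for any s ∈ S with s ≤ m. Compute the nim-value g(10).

Grundy values for subtraction set {4, 8}:
k:     0  1  2  3  4  5  6  7  8  9 10
g(k):  0  0  0  0  1  1  1  1  2  2  2
So g(10) = 2.

2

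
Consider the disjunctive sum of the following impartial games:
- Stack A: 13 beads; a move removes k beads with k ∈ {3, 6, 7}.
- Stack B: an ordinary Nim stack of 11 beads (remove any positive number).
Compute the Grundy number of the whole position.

Grundy values for stack A (subtraction set {3, 6, 7}):
k:     0  1  2  3  4  5  6  7  8  9 10 11 12 13
g(k):  0  0  0  1  1  1  2  2  2  3  0  0  0  1
So g(13) = 1.
Stack B is a plain Nim stack of size 11, so its Grundy value is 11.
By the Sprague-Grundy theorem, the Grundy value of a sum of independent games is the XOR of the component values.
Combined value = 1 XOR 11 = 10.

10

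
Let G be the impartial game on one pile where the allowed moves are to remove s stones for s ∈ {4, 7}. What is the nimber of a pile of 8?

Compute g(0), g(1), … for moves {4, 7}:
k:     0  1  2  3  4  5  6  7  8
g(k):  0  0  0  0  1  1  1  1  2
So g(8) = 2.

2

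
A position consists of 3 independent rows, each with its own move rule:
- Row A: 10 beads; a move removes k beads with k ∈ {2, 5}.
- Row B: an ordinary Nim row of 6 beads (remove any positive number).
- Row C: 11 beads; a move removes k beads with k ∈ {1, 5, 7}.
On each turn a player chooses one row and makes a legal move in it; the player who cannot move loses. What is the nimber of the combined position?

Build the Grundy sequence for row A with g(k) = mex{g(k−s) : s ∈ {2, 5}, s ≤ k}:
k:     0  1  2  3  4  5  6  7  8  9 10
g(k):  0  0  1  1  0  2  1  0  0  1  1
So g(10) = 1.
Row B is a plain Nim row of size 6, so its Grundy value is 6.
Grundy values for row C (subtraction set {1, 5, 7}):
k:     0  1  2  3  4  5  6  7  8  9 10 11
g(k):  0  1  0  1  0  1  0  1  0  1  0  1
So g(11) = 1.
By the Sprague-Grundy theorem, the Grundy value of a sum of independent games is the XOR of the component values.
Combined value = 1 XOR 6 XOR 1 = 6.

6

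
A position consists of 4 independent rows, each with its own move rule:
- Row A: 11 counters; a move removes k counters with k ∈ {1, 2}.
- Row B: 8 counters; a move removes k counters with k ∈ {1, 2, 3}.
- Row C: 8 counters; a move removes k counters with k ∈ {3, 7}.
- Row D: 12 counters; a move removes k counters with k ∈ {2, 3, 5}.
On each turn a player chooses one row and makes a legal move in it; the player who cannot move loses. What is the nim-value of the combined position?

2

Grundy values for row A (subtraction set {1, 2}):
k:     0  1  2  3  4  5  6  7  8  9 10 11
g(k):  0  1  2  0  1  2  0  1  2  0  1  2
So g(11) = 2.
Build the Grundy sequence for row B with g(k) = mex{g(k−s) : s ∈ {1, 2, 3}, s ≤ k}:
g(0) = mex{} = 0
g(1) = mex{0} = 1
g(2) = mex{0,1} = 2
g(3) = mex{0,1,2} = 3
g(4) = mex{1,2,3} = 0
g(5) = mex{0,2,3} = 1
g(6) = mex{0,1,3} = 2
g(7) = mex{0,1,2} = 3
g(8) = mex{1,2,3} = 0
So g(8) = 0.
Grundy values for row C (subtraction set {3, 7}):
k:     0  1  2  3  4  5  6  7  8
g(k):  0  0  0  1  1  1  0  2  2
So g(8) = 2.
For row D, compute g(0), g(1), … with moves {2, 3, 5}:
k:     0  1  2  3  4  5  6  7  8  9 10 11 12
g(k):  0  0  1  1  2  2  3  0  0  1  1  2  2
So g(12) = 2.
By the Sprague-Grundy theorem, the Grundy value of a sum of independent games is the XOR of the component values.
Combined value = 2 ⊕ 0 ⊕ 2 ⊕ 2 = 2.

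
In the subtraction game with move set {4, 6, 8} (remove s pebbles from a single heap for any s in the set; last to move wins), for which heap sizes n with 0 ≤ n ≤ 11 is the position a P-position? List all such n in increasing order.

0, 1, 2, 3

Grundy values for subtraction set {4, 6, 8}:
g(0) = mex{} = 0
g(1) = mex{} = 0
g(2) = mex{} = 0
g(3) = mex{} = 0
g(4) = mex{0} = 1
g(5) = mex{0} = 1
g(6) = mex{0} = 1
g(7) = mex{0} = 1
g(8) = mex{0,1} = 2
g(9) = mex{0,1} = 2
g(10) = mex{0,1} = 2
g(11) = mex{0,1} = 2
The P-positions (g = 0) in 0..11 are 0, 1, 2, 3.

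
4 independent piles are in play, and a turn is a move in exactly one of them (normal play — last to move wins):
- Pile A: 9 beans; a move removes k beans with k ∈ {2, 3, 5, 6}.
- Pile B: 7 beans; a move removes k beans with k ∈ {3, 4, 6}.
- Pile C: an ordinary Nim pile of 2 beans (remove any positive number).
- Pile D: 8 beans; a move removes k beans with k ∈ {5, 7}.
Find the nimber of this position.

1

For pile A, compute g(0), g(1), … with moves {2, 3, 5, 6}:
k:     0  1  2  3  4  5  6  7  8  9
g(k):  0  0  1  1  2  2  3  3  0  0
So g(9) = 0.
Grundy values for pile B (subtraction set {3, 4, 6}):
k:     0  1  2  3  4  5  6  7
g(k):  0  0  0  1  1  1  2  2
So g(7) = 2.
Pile C is a plain Nim pile of size 2, so its Grundy value is 2.
Build the Grundy sequence for pile D with g(k) = mex{g(k−s) : s ∈ {5, 7}, s ≤ k}:
g(0) = mex{} = 0
g(1) = mex{} = 0
g(2) = mex{} = 0
g(3) = mex{} = 0
g(4) = mex{} = 0
g(5) = mex{0} = 1
g(6) = mex{0} = 1
g(7) = mex{0} = 1
g(8) = mex{0} = 1
So g(8) = 1.
The value of a disjunctive sum is the nim-sum of the parts.
Combined value = 0 ⊕ 2 ⊕ 2 ⊕ 1 = 1.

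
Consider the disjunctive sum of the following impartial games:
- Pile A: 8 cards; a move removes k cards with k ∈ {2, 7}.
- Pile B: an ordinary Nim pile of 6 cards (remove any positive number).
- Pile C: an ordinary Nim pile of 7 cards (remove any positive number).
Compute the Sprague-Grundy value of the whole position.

Grundy values for pile A (subtraction set {2, 7}):
g(0) = mex{} = 0
g(1) = mex{} = 0
g(2) = mex{0} = 1
g(3) = mex{0} = 1
g(4) = mex{1} = 0
g(5) = mex{1} = 0
g(6) = mex{0} = 1
g(7) = mex{0} = 1
g(8) = mex{0,1} = 2
So g(8) = 2.
Pile B is a plain Nim pile of size 6, so its Grundy value is 6.
Pile C is a plain Nim pile of size 7, so its Grundy value is 7.
The value of a disjunctive sum is the nim-sum of the parts.
Combined value = 2 XOR 6 XOR 7 = 3.

3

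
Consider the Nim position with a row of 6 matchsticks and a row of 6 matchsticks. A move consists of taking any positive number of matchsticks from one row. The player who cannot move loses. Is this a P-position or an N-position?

P-position

Nim-sum: 6 ⊕ 6 = 0.
The nim-sum is 0, so this is a P-position: the player to move is in a losing position under optimal play.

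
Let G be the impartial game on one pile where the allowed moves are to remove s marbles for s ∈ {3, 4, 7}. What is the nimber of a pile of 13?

1

Build the Grundy sequence with g(k) = mex{g(k−s) : s ∈ {3, 4, 7}, s ≤ k}:
g(0) = mex{} = 0
g(1) = mex{} = 0
g(2) = mex{} = 0
g(3) = mex{0} = 1
g(4) = mex{0} = 1
g(5) = mex{0} = 1
g(6) = mex{0,1} = 2
g(7) = mex{0,1} = 2
g(8) = mex{0,1} = 2
g(9) = mex{0,1,2} = 3
g(10) = mex{1,2} = 0
g(11) = mex{1,2} = 0
g(12) = mex{1,2,3} = 0
g(13) = mex{0,2,3} = 1
So g(13) = 1.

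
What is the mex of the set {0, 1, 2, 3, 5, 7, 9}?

4

The values 0, 1, 2, 3 are all present; 4 is the first non-negative integer missing from the set.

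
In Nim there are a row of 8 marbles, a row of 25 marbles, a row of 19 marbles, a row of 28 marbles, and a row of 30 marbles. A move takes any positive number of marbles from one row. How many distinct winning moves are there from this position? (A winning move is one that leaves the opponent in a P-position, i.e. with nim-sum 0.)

Nim-sum: 8 XOR 25 XOR 19 XOR 28 XOR 30 = 0.
The nim-sum is already 0, so every move leaves a nonzero nim-sum — there are no winning moves.

0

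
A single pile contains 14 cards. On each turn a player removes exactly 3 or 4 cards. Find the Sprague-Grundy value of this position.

Compute g(0), g(1), … for moves {3, 4}:
g(0) = mex{} = 0
g(1) = mex{} = 0
g(2) = mex{} = 0
g(3) = mex{0} = 1
g(4) = mex{0} = 1
g(5) = mex{0} = 1
g(6) = mex{0,1} = 2
g(7) = mex{1} = 0
g(8) = mex{1} = 0
g(9) = mex{1,2} = 0
g(10) = mex{0,2} = 1
g(11) = mex{0} = 1
g(12) = mex{0} = 1
g(13) = mex{0,1} = 2
g(14) = mex{1} = 0
So g(14) = 0.

0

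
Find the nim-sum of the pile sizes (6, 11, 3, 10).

4

Nim-sum: 6 ⊕ 11 ⊕ 3 ⊕ 10 = 4.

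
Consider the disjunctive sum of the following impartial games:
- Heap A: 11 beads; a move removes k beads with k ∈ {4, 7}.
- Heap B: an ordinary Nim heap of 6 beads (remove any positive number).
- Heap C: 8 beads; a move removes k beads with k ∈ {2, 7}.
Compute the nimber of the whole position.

4

Grundy values for heap A (subtraction set {4, 7}):
g(0) = mex{} = 0
g(1) = mex{} = 0
g(2) = mex{} = 0
g(3) = mex{} = 0
g(4) = mex{0} = 1
g(5) = mex{0} = 1
g(6) = mex{0} = 1
g(7) = mex{0} = 1
g(8) = mex{0,1} = 2
g(9) = mex{0,1} = 2
g(10) = mex{0,1} = 2
g(11) = mex{1} = 0
So g(11) = 0.
Heap B is a plain Nim heap of size 6, so its Grundy value is 6.
Grundy values for heap C (subtraction set {2, 7}):
g(0) = mex{} = 0
g(1) = mex{} = 0
g(2) = mex{0} = 1
g(3) = mex{0} = 1
g(4) = mex{1} = 0
g(5) = mex{1} = 0
g(6) = mex{0} = 1
g(7) = mex{0} = 1
g(8) = mex{0,1} = 2
So g(8) = 2.
By the Sprague-Grundy theorem, the Grundy value of a sum of independent games is the XOR of the component values.
Combined value = 0 XOR 6 XOR 2 = 4.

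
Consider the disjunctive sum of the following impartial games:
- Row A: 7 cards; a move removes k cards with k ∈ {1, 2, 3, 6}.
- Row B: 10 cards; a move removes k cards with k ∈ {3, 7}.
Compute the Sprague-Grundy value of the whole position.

Grundy values for row A (subtraction set {1, 2, 3, 6}):
k:     0  1  2  3  4  5  6  7
g(k):  0  1  2  3  0  1  2  3
So g(7) = 3.
Grundy values for row B (subtraction set {3, 7}):
g(0) = mex{} = 0
g(1) = mex{} = 0
g(2) = mex{} = 0
g(3) = mex{0} = 1
g(4) = mex{0} = 1
g(5) = mex{0} = 1
g(6) = mex{1} = 0
g(7) = mex{0,1} = 2
g(8) = mex{0,1} = 2
g(9) = mex{0} = 1
g(10) = mex{1,2} = 0
So g(10) = 0.
The value of a disjunctive sum is the nim-sum of the parts.
Combined value = 3 XOR 0 = 3.

3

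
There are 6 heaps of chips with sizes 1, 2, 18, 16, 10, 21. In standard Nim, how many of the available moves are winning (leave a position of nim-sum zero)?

Bitwise XOR of the heap sizes:
  00001  (1)
  00010  (2)
  10010  (18)
  10000  (16)
  01010  (10)
  10101  (21)
  -----
  11110  (30)
The overall nim-sum is X = 30. A heap of size p has a winning move iff p XOR X < p (reduce it to p XOR X).
  1: 1 XOR 30 = 31 ≥ 1 — no move.
  2: 2 XOR 30 = 28 ≥ 2 — no move.
  18: 18 XOR 30 = 12 < 18 — winning move (to 12).
  16: 16 XOR 30 = 14 < 16 — winning move (to 14).
  10: 10 XOR 30 = 20 ≥ 10 — no move.
  21: 21 XOR 30 = 11 < 21 — winning move (to 11).
That gives 3 winning moves.

3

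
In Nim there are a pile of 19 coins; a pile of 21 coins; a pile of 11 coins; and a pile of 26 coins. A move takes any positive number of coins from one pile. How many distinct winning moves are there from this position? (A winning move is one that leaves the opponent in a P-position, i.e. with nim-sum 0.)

3

Write each in binary and XOR column by column:
  10011  (19)
  10101  (21)
  01011  (11)
  11010  (26)
  -----
  10111  (23)
The overall nim-sum is X = 23. A pile of size p has a winning move iff p XOR X < p (reduce it to p XOR X).
  19: 19 XOR 23 = 4 < 19 — winning move (to 4).
  21: 21 XOR 23 = 2 < 21 — winning move (to 2).
  11: 11 XOR 23 = 28 ≥ 11 — no move.
  26: 26 XOR 23 = 13 < 26 — winning move (to 13).
That gives 3 winning moves.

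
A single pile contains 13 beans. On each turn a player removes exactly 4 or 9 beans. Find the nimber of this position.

0

Grundy values for subtraction set {4, 9}:
k:     0  1  2  3  4  5  6  7  8  9 10 11 12 13
g(k):  0  0  0  0  1  1  1  1  0  2  2  2  1  0
So g(13) = 0.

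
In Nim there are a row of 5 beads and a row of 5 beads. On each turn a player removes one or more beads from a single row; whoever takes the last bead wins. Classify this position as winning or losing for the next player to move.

Losing position

Nim-sum: 5 ^ 5 = 0.
The nim-sum is 0, so this is a P-position: the player to move is in a losing position under optimal play.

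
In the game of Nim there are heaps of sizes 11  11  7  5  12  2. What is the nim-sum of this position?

In binary:
  1011  (11)
  1011  (11)
  0111  (7)
  0101  (5)
  1100  (12)
  0010  (2)
  ----
  1100  (12)

12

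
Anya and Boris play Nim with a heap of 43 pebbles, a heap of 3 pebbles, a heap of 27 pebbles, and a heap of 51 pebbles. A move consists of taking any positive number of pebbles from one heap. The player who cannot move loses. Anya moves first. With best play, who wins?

Boris wins

Nim-sum: 43 XOR 3 XOR 27 XOR 51 = 0.
The nim-sum is 0, so this is a P-position: the player to move is in a losing position under optimal play; Anya is about to move from it and so loses — Boris wins.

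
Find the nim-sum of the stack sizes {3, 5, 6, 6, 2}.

4

Nim-sum: 3 XOR 5 XOR 6 XOR 6 XOR 2 = 4.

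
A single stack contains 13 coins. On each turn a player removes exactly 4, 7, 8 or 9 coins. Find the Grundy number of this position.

0

Build the Grundy sequence with g(k) = mex{g(k−s) : s ∈ {4, 7, 8, 9}, s ≤ k}:
g(0) = mex{} = 0
g(1) = mex{} = 0
g(2) = mex{} = 0
g(3) = mex{} = 0
g(4) = mex{0} = 1
g(5) = mex{0} = 1
g(6) = mex{0} = 1
g(7) = mex{0} = 1
g(8) = mex{0,1} = 2
g(9) = mex{0,1} = 2
g(10) = mex{0,1} = 2
g(11) = mex{0,1} = 2
g(12) = mex{0,1,2} = 3
g(13) = mex{1,2} = 0
So g(13) = 0.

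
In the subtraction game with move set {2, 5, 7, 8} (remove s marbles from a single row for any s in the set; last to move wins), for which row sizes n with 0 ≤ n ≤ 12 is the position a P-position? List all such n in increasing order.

0, 1, 4, 10

Compute g(0), g(1), … for moves {2, 5, 7, 8}:
k:     0  1  2  3  4  5  6  7  8  9 10 11 12
g(k):  0  0  1  1  0  2  1  3  2  2  0  3  1
The P-positions (g = 0) in 0..12 are 0, 1, 4, 10.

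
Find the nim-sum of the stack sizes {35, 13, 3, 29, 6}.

54

Nim-sum: 35 ^ 13 ^ 3 ^ 29 ^ 6 = 54.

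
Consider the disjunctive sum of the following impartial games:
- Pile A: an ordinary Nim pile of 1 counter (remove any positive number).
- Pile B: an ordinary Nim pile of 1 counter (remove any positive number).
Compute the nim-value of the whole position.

0

Pile A is a plain Nim pile of size 1, so its Grundy value is 1.
Pile B is a plain Nim pile of size 1, so its Grundy value is 1.
By the Sprague-Grundy theorem, the Grundy value of a sum of independent games is the XOR of the component values.
Combined value = 1 ⊕ 1 = 0.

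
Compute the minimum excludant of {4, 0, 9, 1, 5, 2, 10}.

3

The values 0, 1, 2 are all present; 3 is the first non-negative integer missing from the set.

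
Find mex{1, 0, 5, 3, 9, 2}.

The values 0, 1, 2, 3 are all present; 4 is the first non-negative integer missing from the set.

4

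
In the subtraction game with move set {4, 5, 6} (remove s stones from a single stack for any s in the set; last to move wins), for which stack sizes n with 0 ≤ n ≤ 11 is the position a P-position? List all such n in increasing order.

0, 1, 2, 3, 10, 11

Build the Grundy sequence with g(k) = mex{g(k−s) : s ∈ {4, 5, 6}, s ≤ k}:
k:     0  1  2  3  4  5  6  7  8  9 10 11
g(k):  0  0  0  0  1  1  1  1  2  2  0  0
The P-positions (g = 0) in 0..11 are 0, 1, 2, 3, 10, 11.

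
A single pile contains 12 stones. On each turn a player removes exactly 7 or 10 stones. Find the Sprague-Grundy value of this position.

1

Build the Grundy sequence with g(k) = mex{g(k−s) : s ∈ {7, 10}, s ≤ k}:
g(0) = mex{} = 0
g(1) = mex{} = 0
g(2) = mex{} = 0
g(3) = mex{} = 0
g(4) = mex{} = 0
g(5) = mex{} = 0
g(6) = mex{} = 0
g(7) = mex{0} = 1
g(8) = mex{0} = 1
g(9) = mex{0} = 1
g(10) = mex{0} = 1
g(11) = mex{0} = 1
g(12) = mex{0} = 1
So g(12) = 1.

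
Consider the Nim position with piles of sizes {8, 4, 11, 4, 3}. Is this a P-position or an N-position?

In binary:
  1000  (8)
  0100  (4)
  1011  (11)
  0100  (4)
  0011  (3)
  ----
  0000  (0)
The nim-sum is 0, so this is a P-position: the player to move is in a losing position under optimal play.

P-position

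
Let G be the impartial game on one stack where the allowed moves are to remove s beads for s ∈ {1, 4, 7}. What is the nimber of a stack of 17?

1

Compute g(0), g(1), … for moves {1, 4, 7}:
k:     0  1  2  3  4  5  6  7  8  9 10 11 12 13 14 15 16 17
g(k):  0  1  0  1  2  0  1  2  0  1  0  1  2  0  1  2  0  1
So g(17) = 1.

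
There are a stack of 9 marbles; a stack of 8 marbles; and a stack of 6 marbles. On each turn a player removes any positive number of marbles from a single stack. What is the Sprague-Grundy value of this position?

7

Compute the nim-sum pairwise:
9 ⊕ 8 = 1
1 ⊕ 6 = 7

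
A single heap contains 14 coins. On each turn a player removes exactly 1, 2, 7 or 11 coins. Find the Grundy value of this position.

2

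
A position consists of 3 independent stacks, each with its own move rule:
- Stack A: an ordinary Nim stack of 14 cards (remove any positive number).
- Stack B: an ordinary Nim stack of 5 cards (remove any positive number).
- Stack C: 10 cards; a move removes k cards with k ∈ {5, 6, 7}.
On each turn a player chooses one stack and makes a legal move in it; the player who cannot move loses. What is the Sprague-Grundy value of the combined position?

9

Stack A is a plain Nim stack of size 14, so its Grundy value is 14.
Stack B is a plain Nim stack of size 5, so its Grundy value is 5.
For stack C, compute g(0), g(1), … with moves {5, 6, 7}:
k:     0  1  2  3  4  5  6  7  8  9 10
g(k):  0  0  0  0  0  1  1  1  1  1  2
So g(10) = 2.
The value of a disjunctive sum is the nim-sum of the parts.
Combined value = 14 XOR 5 XOR 2 = 9.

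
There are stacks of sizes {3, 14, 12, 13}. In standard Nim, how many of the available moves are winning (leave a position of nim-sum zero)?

3

Compute the nim-sum pairwise:
3 XOR 14 = 13
13 XOR 12 = 1
1 XOR 13 = 12
The overall nim-sum is X = 12. A stack of size p has a winning move iff p XOR X < p (reduce it to p XOR X).
  3: 3 XOR 12 = 15 ≥ 3 — no move.
  14: 14 XOR 12 = 2 < 14 — winning move (to 2).
  12: 12 XOR 12 = 0 < 12 — winning move (to 0).
  13: 13 XOR 12 = 1 < 13 — winning move (to 1).
That gives 3 winning moves.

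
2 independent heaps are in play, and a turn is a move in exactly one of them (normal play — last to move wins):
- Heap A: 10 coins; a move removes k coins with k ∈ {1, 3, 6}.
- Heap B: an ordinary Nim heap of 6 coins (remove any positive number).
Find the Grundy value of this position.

7

For heap A, compute g(0), g(1), … with moves {1, 3, 6}:
g(0) = mex{} = 0
g(1) = mex{0} = 1
g(2) = mex{1} = 0
g(3) = mex{0} = 1
g(4) = mex{1} = 0
g(5) = mex{0} = 1
g(6) = mex{0,1} = 2
g(7) = mex{0,1,2} = 3
g(8) = mex{0,1,3} = 2
g(9) = mex{1,2} = 0
g(10) = mex{0,3} = 1
So g(10) = 1.
Heap B is a plain Nim heap of size 6, so its Grundy value is 6.
By the Sprague-Grundy theorem, the Grundy value of a sum of independent games is the XOR of the component values.
Combined value = 1 XOR 6 = 7.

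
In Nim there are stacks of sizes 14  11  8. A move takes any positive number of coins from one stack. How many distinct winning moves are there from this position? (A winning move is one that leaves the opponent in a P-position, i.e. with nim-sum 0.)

In binary:
  1110  (14)
  1011  (11)
  1000  (8)
  ----
  1101  (13)
The overall nim-sum is X = 13. A stack of size p has a winning move iff p XOR X < p (reduce it to p XOR X).
  14: 14 XOR 13 = 3 < 14 — winning move (to 3).
  11: 11 XOR 13 = 6 < 11 — winning move (to 6).
  8: 8 XOR 13 = 5 < 8 — winning move (to 5).
That gives 3 winning moves.

3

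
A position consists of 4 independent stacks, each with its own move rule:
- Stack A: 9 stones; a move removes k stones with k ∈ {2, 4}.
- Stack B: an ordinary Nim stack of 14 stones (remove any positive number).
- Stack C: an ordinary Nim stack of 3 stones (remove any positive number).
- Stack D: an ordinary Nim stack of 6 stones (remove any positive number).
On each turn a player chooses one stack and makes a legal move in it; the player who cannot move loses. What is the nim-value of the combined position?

For stack A, compute g(0), g(1), … with moves {2, 4}:
k:     0  1  2  3  4  5  6  7  8  9
g(k):  0  0  1  1  2  2  0  0  1  1
So g(9) = 1.
Stack B is a plain Nim stack of size 14, so its Grundy value is 14.
Stack C is a plain Nim stack of size 3, so its Grundy value is 3.
Stack D is a plain Nim stack of size 6, so its Grundy value is 6.
By the Sprague-Grundy theorem, the Grundy value of a sum of independent games is the XOR of the component values.
Combined value = 1 XOR 14 XOR 3 XOR 6 = 10.

10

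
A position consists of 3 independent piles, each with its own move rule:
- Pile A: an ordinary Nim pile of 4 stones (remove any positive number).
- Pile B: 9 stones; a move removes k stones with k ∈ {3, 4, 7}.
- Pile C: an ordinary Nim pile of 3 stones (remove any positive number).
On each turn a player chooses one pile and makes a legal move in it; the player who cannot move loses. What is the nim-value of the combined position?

Pile A is a plain Nim pile of size 4, so its Grundy value is 4.
Build the Grundy sequence for pile B with g(k) = mex{g(k−s) : s ∈ {3, 4, 7}, s ≤ k}:
k:     0  1  2  3  4  5  6  7  8  9
g(k):  0  0  0  1  1  1  2  2  2  3
So g(9) = 3.
Pile C is a plain Nim pile of size 3, so its Grundy value is 3.
The value of a disjunctive sum is the nim-sum of the parts.
Combined value = 4 XOR 3 XOR 3 = 4.

4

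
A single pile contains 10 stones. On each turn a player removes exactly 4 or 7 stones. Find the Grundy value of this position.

Compute g(0), g(1), … for moves {4, 7}:
g(0) = mex{} = 0
g(1) = mex{} = 0
g(2) = mex{} = 0
g(3) = mex{} = 0
g(4) = mex{0} = 1
g(5) = mex{0} = 1
g(6) = mex{0} = 1
g(7) = mex{0} = 1
g(8) = mex{0,1} = 2
g(9) = mex{0,1} = 2
g(10) = mex{0,1} = 2
So g(10) = 2.

2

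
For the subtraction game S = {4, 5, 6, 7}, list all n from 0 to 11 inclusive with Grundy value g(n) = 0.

Compute g(0), g(1), … for moves {4, 5, 6, 7}:
g(0) = mex{} = 0
g(1) = mex{} = 0
g(2) = mex{} = 0
g(3) = mex{} = 0
g(4) = mex{0} = 1
g(5) = mex{0} = 1
g(6) = mex{0} = 1
g(7) = mex{0} = 1
g(8) = mex{0,1} = 2
g(9) = mex{0,1} = 2
g(10) = mex{0,1} = 2
g(11) = mex{1} = 0
The P-positions (g = 0) in 0..11 are 0, 1, 2, 3, 11.

0, 1, 2, 3, 11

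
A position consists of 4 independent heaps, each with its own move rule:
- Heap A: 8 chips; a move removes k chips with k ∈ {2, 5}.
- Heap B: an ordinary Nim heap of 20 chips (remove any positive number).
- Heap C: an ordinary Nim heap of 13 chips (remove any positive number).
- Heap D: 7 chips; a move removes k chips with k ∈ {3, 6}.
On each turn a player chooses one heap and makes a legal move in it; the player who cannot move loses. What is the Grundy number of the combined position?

Build the Grundy sequence for heap A with g(k) = mex{g(k−s) : s ∈ {2, 5}, s ≤ k}:
g(0) = mex{} = 0
g(1) = mex{} = 0
g(2) = mex{0} = 1
g(3) = mex{0} = 1
g(4) = mex{1} = 0
g(5) = mex{0,1} = 2
g(6) = mex{0} = 1
g(7) = mex{1,2} = 0
g(8) = mex{1} = 0
So g(8) = 0.
Heap B is a plain Nim heap of size 20, so its Grundy value is 20.
Heap C is a plain Nim heap of size 13, so its Grundy value is 13.
For heap D, compute g(0), g(1), … with moves {3, 6}:
k:     0  1  2  3  4  5  6  7
g(k):  0  0  0  1  1  1  2  2
So g(7) = 2.
By the Sprague-Grundy theorem, the Grundy value of a sum of independent games is the XOR of the component values.
Combined value = 0 XOR 20 XOR 13 XOR 2 = 27.

27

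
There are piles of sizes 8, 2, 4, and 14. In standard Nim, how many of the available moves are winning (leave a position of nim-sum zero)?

Nim-sum: 8 XOR 2 XOR 4 XOR 14 = 0.
The nim-sum is already 0, so every move leaves a nonzero nim-sum — there are no winning moves.

0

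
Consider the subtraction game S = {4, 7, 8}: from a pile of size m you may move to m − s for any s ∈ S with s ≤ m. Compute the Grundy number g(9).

2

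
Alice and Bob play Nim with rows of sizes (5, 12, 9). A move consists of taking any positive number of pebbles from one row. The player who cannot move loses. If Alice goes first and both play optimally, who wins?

Compute the nim-sum pairwise:
5 ^ 12 = 9
9 ^ 9 = 0
The nim-sum is 0, so this is a P-position: the player to move is in a losing position under optimal play; Alice is about to move from it and so loses — Bob wins.

Bob wins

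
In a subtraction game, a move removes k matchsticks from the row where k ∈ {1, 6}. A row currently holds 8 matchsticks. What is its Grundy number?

1

Compute g(0), g(1), … for moves {1, 6}:
k:     0  1  2  3  4  5  6  7  8
g(k):  0  1  0  1  0  1  2  0  1
So g(8) = 1.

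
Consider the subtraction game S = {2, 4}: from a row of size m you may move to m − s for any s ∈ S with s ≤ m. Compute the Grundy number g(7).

0

Build the Grundy sequence with g(k) = mex{g(k−s) : s ∈ {2, 4}, s ≤ k}:
k:     0  1  2  3  4  5  6  7
g(k):  0  0  1  1  2  2  0  0
So g(7) = 0.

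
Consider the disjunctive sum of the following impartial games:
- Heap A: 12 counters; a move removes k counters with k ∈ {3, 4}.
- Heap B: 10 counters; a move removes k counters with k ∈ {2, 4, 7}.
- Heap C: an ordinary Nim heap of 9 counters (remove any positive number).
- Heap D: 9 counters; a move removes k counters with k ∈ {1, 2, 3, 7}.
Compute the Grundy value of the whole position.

11

Grundy values for heap A (subtraction set {3, 4}):
g(0) = mex{} = 0
g(1) = mex{} = 0
g(2) = mex{} = 0
g(3) = mex{0} = 1
g(4) = mex{0} = 1
g(5) = mex{0} = 1
g(6) = mex{0,1} = 2
g(7) = mex{1} = 0
g(8) = mex{1} = 0
g(9) = mex{1,2} = 0
g(10) = mex{0,2} = 1
g(11) = mex{0} = 1
g(12) = mex{0} = 1
So g(12) = 1.
Build the Grundy sequence for heap B with g(k) = mex{g(k−s) : s ∈ {2, 4, 7}, s ≤ k}:
k:     0  1  2  3  4  5  6  7  8  9 10
g(k):  0  0  1  1  2  2  0  3  1  0  2
So g(10) = 2.
Heap C is a plain Nim heap of size 9, so its Grundy value is 9.
Build the Grundy sequence for heap D with g(k) = mex{g(k−s) : s ∈ {1, 2, 3, 7}, s ≤ k}:
k:     0  1  2  3  4  5  6  7  8  9
g(k):  0  1  2  3  0  1  2  3  0  1
So g(9) = 1.
By the Sprague-Grundy theorem, the Grundy value of a sum of independent games is the XOR of the component values.
Combined value = 1 XOR 2 XOR 9 XOR 1 = 11.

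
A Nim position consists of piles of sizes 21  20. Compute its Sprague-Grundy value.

1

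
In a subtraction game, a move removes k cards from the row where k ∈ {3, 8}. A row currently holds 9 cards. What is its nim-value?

Grundy values for subtraction set {3, 8}:
k:     0  1  2  3  4  5  6  7  8  9
g(k):  0  0  0  1  1  1  0  0  2  1
So g(9) = 1.

1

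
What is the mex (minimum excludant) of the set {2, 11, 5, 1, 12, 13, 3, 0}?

The values 0, 1, 2, 3 are all present; 4 is the first non-negative integer missing from the set.

4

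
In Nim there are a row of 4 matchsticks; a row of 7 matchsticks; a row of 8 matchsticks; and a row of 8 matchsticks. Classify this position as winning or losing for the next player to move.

Winning position

Nim-sum: 4 ⊕ 7 ⊕ 8 ⊕ 8 = 3.
The nim-sum is 3 ≠ 0, so this is an N-position: the player to move can win.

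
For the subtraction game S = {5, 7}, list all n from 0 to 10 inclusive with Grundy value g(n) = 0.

0, 1, 2, 3, 4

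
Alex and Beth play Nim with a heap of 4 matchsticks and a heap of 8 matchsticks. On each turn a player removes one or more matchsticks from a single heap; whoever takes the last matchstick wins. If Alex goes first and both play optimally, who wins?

Compute the nim-sum pairwise:
4 ^ 8 = 12
The nim-sum is 12 ≠ 0, so this is an N-position: the player to move can win; Alex has a winning move.

Alex wins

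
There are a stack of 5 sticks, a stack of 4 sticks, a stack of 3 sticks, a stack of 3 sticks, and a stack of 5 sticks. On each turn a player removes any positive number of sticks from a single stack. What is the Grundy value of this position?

Compute the nim-sum pairwise:
5 ^ 4 = 1
1 ^ 3 = 2
2 ^ 3 = 1
1 ^ 5 = 4

4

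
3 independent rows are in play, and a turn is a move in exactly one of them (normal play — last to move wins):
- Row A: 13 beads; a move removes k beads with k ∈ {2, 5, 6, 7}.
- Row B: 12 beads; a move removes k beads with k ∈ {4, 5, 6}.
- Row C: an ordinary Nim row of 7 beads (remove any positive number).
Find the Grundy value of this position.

7

Build the Grundy sequence for row A with g(k) = mex{g(k−s) : s ∈ {2, 5, 6, 7}, s ≤ k}:
g(0) = mex{} = 0
g(1) = mex{} = 0
g(2) = mex{0} = 1
g(3) = mex{0} = 1
g(4) = mex{1} = 0
g(5) = mex{0,1} = 2
g(6) = mex{0} = 1
g(7) = mex{0,1,2} = 3
g(8) = mex{0,1} = 2
g(9) = mex{0,1,3} = 2
g(10) = mex{0,1,2} = 3
g(11) = mex{0,1,2} = 3
g(12) = mex{1,2,3} = 0
g(13) = mex{1,2,3} = 0
So g(13) = 0.
Build the Grundy sequence for row B with g(k) = mex{g(k−s) : s ∈ {4, 5, 6}, s ≤ k}:
g(0) = mex{} = 0
g(1) = mex{} = 0
g(2) = mex{} = 0
g(3) = mex{} = 0
g(4) = mex{0} = 1
g(5) = mex{0} = 1
g(6) = mex{0} = 1
g(7) = mex{0} = 1
g(8) = mex{0,1} = 2
g(9) = mex{0,1} = 2
g(10) = mex{1} = 0
g(11) = mex{1} = 0
g(12) = mex{1,2} = 0
So g(12) = 0.
Row C is a plain Nim row of size 7, so its Grundy value is 7.
By the Sprague-Grundy theorem, the Grundy value of a sum of independent games is the XOR of the component values.
Combined value = 0 ⊕ 0 ⊕ 7 = 7.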